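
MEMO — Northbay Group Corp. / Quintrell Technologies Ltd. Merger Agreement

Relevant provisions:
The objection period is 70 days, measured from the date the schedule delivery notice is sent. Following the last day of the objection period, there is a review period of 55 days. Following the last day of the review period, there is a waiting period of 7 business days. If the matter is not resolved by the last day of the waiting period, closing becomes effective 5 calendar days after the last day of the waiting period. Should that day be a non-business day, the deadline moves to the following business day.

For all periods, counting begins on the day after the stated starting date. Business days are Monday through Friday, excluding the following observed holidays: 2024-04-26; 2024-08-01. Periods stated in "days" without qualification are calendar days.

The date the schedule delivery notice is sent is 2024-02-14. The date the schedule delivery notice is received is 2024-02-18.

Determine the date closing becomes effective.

2024-07-02

The last day of the objection period: 2024-02-14 + 70 days = 2024-04-24.
The last day of the review period: 55 calendar days after 2024-04-24 is 2024-06-18.
The last day of the waiting period: counting 7 business days from Tuesday, 2024-06-18 (Jun 19, Jun 20, Jun 21, Jun 24, Jun 25, Jun 26, Jun 27, skipping weekends) reaches Thursday, 2024-06-27.
Adding 5 calendar days to 2024-06-27 gives 2024-07-02, which is the date closing becomes effective. 2024-07-02 is a Tuesday and is not a listed holiday, so no roll-forward applies.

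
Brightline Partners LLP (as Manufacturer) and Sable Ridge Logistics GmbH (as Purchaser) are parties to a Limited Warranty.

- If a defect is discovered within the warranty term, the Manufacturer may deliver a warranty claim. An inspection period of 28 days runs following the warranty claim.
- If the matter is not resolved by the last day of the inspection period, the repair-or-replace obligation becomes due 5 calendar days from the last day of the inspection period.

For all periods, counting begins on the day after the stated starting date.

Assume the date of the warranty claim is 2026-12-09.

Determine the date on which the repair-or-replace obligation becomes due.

2027-01-11

Adding 28 calendar days to 2026-12-09 gives 2027-01-06, which is the last day of the inspection period.
The date on which the repair-or-replace obligation becomes due: 5 calendar days after 2027-01-06 is 2027-01-11.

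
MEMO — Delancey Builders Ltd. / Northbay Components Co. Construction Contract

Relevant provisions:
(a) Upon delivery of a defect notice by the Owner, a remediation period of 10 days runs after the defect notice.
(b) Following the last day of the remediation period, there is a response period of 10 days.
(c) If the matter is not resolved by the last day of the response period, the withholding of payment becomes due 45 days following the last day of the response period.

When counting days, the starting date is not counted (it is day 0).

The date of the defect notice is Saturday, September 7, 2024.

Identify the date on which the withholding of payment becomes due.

The last day of the remediation period: 10 calendar days after September 7, 2024 is September 17, 2024.
The last day of the response period: September 17, 2024 + 10 days = September 27, 2024.
The date on which the withholding of payment becomes due: September 27, 2024 + 45 days = November 11, 2024.

November 11, 2024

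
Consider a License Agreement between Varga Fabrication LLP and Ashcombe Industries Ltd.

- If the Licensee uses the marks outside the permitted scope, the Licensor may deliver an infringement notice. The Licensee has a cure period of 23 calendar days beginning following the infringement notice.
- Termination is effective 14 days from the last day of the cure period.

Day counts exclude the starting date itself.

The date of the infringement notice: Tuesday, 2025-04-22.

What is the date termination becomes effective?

Adding 23 calendar days to 2025-04-22 gives 2025-05-15, which is the last day of the cure period.
The date termination becomes effective: 14 calendar days after 2025-05-15 is 2025-05-29.

2025-05-29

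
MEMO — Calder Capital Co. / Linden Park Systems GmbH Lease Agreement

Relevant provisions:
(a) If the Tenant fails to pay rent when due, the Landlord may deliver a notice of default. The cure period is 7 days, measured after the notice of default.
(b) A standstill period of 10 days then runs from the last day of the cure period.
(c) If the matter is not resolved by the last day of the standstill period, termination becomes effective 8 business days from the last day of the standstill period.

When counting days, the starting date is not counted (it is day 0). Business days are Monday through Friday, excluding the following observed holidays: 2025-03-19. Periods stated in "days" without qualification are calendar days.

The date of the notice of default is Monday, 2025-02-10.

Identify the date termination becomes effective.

The last day of the cure period: 7 calendar days after 2025-02-10 is 2025-02-17.
Adding 10 calendar days to 2025-02-17 gives 2025-02-27, which is the last day of the standstill period.
The date termination becomes effective: counting 8 business days from Thursday, 2025-02-27 (Feb 28, Mar 3, Mar 4, Mar 5, Mar 6, Mar 7, Mar 10, Mar 11, skipping weekends) reaches Tuesday, 2025-03-11.

2025-03-11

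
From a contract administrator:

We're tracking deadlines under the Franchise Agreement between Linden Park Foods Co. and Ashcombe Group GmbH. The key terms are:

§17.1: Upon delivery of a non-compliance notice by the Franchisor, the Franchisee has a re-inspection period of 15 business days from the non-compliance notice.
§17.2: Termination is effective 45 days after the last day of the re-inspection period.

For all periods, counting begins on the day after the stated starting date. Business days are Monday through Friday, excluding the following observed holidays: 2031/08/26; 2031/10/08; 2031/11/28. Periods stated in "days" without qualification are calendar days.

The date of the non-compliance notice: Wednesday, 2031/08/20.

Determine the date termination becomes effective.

The last day of the re-inspection period: counting 15 business days from Wednesday, 2031/08/20 (Aug 21, Aug 22, Aug 25, Aug 27, …, Sep 9, Sep 10, Sep 11, skipping weekends and the listed holiday on Aug 26) reaches Thursday, 2031/09/11.
The date termination becomes effective: 2031/09/11 + 45 days = 2031/10/26.

2031/10/26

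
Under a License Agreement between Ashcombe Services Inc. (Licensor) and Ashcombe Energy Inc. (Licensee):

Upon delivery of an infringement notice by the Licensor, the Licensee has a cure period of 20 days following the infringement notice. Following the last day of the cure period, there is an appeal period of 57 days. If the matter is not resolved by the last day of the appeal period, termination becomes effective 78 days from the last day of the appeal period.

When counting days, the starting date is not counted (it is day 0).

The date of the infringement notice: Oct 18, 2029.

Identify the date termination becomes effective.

The last day of the cure period: Oct 18, 2029 + 20 days = Nov 7, 2029.
The last day of the appeal period: 57 calendar days after Nov 7, 2029 is Jan 3, 2030.
The date termination becomes effective: 78 calendar days after Jan 3, 2030 is Mar 22, 2030.

Mar 22, 2030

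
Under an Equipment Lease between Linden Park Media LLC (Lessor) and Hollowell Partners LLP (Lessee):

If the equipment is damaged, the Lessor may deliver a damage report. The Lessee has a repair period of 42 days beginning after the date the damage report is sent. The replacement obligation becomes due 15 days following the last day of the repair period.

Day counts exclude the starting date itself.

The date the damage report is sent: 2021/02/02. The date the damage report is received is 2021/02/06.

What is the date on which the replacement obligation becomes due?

2021/03/31

Adding 42 calendar days to 2021/02/02 gives 2021/03/16, which is the last day of the repair period.
The date on which the replacement obligation becomes due: 2021/03/16 + 15 days = 2021/03/31.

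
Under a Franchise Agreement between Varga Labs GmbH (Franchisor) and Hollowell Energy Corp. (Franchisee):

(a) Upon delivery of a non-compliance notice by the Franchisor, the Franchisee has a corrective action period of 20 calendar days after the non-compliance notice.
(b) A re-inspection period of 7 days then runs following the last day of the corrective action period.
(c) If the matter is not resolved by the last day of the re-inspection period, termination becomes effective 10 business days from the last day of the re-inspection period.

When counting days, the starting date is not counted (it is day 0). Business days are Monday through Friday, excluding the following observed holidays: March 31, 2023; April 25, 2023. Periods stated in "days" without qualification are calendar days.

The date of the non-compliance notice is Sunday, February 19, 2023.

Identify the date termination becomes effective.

Adding 20 calendar days to February 19, 2023 gives March 11, 2023, which is the last day of the corrective action period.
Adding 7 calendar days to March 11, 2023 gives March 18, 2023, which is the last day of the re-inspection period.
The date termination becomes effective: counting 10 business days from Saturday, March 18, 2023 (Mar 20, Mar 21, Mar 22, Mar 23, Mar 24, Mar 27, Mar 28, Mar 29, Mar 30, Apr 3, skipping weekends and the listed holiday on Mar 31) reaches Monday, April 3, 2023.

April 3, 2023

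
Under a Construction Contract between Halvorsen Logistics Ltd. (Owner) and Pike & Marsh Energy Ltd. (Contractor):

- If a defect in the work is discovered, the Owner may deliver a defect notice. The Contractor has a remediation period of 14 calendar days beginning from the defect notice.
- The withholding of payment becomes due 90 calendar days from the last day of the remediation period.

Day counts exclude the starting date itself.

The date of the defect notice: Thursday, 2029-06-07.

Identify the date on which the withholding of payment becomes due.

The last day of the remediation period: 2029-06-07 + 14 days = 2029-06-21.
Adding 90 calendar days to 2029-06-21 gives 2029-09-19, which is the date on which the withholding of payment becomes due.

2029-09-19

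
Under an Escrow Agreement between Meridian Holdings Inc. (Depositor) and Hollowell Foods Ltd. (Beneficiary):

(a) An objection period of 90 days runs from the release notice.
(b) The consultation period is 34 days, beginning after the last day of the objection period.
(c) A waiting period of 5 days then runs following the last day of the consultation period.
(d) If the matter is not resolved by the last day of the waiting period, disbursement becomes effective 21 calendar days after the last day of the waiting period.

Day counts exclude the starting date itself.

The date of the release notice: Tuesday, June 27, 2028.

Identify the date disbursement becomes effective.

The last day of the objection period: June 27, 2028 + 90 days = September 25, 2028.
The last day of the consultation period: September 25, 2028 + 34 days = October 29, 2028.
Adding 5 calendar days to October 29, 2028 gives November 3, 2028, which is the last day of the waiting period.
The date disbursement becomes effective: 21 calendar days after November 3, 2028 is November 24, 2028.

November 24, 2028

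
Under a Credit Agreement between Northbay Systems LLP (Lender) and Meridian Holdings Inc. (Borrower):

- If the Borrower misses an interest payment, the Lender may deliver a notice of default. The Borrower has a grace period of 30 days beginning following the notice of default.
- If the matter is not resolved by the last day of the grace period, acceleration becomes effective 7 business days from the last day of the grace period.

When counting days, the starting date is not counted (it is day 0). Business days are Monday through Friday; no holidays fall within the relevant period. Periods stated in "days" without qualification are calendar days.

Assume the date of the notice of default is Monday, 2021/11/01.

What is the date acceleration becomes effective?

Adding 30 calendar days to 2021/11/01 gives 2021/12/01, which is the last day of the grace period.
From Wednesday, 2021/12/01, 7 business days (Dec 2, Dec 3, Dec 6, Dec 7, Dec 8, Dec 9, Dec 10, skipping weekends) brings us to Friday, 2021/12/10, which is the date acceleration becomes effective.

2021/12/10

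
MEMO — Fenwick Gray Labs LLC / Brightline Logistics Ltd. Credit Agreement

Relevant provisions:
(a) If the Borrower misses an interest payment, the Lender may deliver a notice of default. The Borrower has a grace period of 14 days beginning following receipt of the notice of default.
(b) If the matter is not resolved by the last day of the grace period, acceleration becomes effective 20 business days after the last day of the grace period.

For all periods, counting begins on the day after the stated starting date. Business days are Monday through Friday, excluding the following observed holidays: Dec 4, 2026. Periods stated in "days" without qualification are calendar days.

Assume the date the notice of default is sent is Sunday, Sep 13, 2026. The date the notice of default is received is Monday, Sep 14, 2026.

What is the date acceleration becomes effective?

The last day of the grace period: Sep 14, 2026 + 14 days = Sep 28, 2026.
From Monday, Sep 28, 2026, 20 business days (Sep 29, Sep 30, Oct 1, Oct 2, …, Oct 22, Oct 23, Oct 26, skipping weekends) brings us to Monday, Oct 26, 2026, which is the date acceleration becomes effective.

Oct 26, 2026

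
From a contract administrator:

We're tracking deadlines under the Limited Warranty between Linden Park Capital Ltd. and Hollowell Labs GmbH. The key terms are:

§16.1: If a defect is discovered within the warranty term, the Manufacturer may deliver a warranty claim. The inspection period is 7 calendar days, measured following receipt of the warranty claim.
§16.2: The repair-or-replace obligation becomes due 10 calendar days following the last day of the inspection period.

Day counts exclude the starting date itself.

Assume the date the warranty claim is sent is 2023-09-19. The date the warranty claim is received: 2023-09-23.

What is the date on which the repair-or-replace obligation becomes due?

2023-10-10

The last day of the inspection period: 7 calendar days after 2023-09-23 is 2023-09-30.
The date on which the repair-or-replace obligation becomes due: 2023-09-30 + 10 days = 2023-10-10.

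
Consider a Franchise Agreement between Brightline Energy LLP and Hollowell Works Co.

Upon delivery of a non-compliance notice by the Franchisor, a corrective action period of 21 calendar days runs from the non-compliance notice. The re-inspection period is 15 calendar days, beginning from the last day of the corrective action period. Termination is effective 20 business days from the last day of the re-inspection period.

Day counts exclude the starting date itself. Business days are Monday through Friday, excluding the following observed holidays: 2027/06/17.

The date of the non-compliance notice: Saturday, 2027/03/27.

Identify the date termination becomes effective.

2027/05/28

The last day of the corrective action period: 21 calendar days after 2027/03/27 is 2027/04/17.
The last day of the re-inspection period: 2027/04/17 + 15 days = 2027/05/02.
The date termination becomes effective: counting 20 business days from Sunday, 2027/05/02 (May 3, May 4, May 5, May 6, …, May 26, May 27, May 28, skipping weekends) reaches Friday, 2027/05/28.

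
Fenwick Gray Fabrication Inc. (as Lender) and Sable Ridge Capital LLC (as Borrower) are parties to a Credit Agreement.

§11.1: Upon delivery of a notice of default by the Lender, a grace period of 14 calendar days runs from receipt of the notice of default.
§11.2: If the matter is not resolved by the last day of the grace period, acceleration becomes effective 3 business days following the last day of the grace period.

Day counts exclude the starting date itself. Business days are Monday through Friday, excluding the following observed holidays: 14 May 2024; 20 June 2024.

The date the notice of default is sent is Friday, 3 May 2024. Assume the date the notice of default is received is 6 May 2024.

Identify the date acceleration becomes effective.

The last day of the grace period: 14 calendar days after 6 May 2024 is 20 May 2024.
From Monday, 20 May 2024, 3 business days (May 21, May 22, May 23, skipping weekends) brings us to Thursday, 23 May 2024, which is the date acceleration becomes effective.

23 May 2024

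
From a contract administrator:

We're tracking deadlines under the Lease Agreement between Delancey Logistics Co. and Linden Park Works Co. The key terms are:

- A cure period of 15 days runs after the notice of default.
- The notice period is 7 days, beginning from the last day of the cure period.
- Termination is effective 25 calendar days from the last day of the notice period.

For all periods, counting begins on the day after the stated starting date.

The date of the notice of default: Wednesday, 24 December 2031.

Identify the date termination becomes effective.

9 February 2032

The last day of the cure period: 24 December 2031 + 15 days = 8 January 2032.
Adding 7 calendar days to 8 January 2032 gives 15 January 2032, which is the last day of the notice period.
Adding 25 calendar days to 15 January 2032 gives 9 February 2032, which is the date termination becomes effective.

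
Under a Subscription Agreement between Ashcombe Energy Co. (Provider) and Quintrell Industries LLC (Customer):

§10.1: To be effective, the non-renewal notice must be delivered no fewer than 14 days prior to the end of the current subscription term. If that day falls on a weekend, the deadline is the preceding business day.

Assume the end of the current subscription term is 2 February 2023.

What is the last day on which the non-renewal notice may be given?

19 January 2023

2 February 2023 minus 14 days is 19 January 2023. That is a Thursday, so no adjustment is needed.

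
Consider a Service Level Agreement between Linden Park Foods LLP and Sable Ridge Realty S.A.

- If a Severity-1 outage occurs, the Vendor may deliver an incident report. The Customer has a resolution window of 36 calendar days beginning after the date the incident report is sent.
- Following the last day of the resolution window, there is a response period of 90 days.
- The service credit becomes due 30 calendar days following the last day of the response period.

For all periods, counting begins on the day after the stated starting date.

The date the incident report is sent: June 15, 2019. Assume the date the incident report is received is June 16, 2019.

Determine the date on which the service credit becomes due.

November 18, 2019

The last day of the resolution window: 36 calendar days after June 15, 2019 is July 21, 2019.
The last day of the response period: July 21, 2019 + 90 days = October 19, 2019.
The date on which the service credit becomes due: October 19, 2019 + 30 days = November 18, 2019.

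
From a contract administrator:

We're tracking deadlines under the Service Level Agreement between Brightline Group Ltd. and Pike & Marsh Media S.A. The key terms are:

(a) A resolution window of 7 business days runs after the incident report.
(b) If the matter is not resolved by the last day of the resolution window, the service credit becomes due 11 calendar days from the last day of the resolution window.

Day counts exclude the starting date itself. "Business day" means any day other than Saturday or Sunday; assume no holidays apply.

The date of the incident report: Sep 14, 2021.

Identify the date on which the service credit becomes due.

Oct 4, 2021

The last day of the resolution window: counting 7 business days from Tuesday, Sep 14, 2021 (Sep 15, Sep 16, Sep 17, Sep 20, Sep 21, Sep 22, Sep 23, skipping weekends) reaches Thursday, Sep 23, 2021.
The date on which the service credit becomes due: 11 calendar days after Sep 23, 2021 is Oct 4, 2021.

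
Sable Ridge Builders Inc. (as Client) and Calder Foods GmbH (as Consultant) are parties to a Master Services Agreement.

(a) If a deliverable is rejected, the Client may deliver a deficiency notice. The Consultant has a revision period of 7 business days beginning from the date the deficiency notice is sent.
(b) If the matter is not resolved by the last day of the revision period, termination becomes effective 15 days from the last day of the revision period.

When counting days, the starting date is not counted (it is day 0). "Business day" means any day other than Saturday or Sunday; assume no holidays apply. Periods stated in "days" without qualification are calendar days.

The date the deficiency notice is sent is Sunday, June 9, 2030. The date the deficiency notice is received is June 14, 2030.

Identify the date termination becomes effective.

July 3, 2030

The last day of the revision period: 7 business days after Sunday, June 9, 2030, skipping weekends — Jun 10, Jun 11, Jun 12, Jun 13, Jun 14, Jun 17, Jun 18 — lands on Tuesday, June 18, 2030.
The date termination becomes effective: June 18, 2030 + 15 days = July 3, 2030.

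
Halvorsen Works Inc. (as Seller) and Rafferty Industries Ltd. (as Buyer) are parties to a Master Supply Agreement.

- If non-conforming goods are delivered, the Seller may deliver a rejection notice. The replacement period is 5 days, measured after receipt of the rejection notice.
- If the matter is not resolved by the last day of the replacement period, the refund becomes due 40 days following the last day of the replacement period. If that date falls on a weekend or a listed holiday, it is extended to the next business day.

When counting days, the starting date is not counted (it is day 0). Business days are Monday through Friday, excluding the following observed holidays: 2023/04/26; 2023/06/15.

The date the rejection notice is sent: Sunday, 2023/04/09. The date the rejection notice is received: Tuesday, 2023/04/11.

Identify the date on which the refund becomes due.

The last day of the replacement period: 2023/04/11 + 5 days = 2023/04/16.
The date on which the refund becomes due: 2023/04/16 + 40 days = 2023/05/26. 2023/05/26 is a Friday and is not a listed holiday, so no roll-forward applies.

2023/05/26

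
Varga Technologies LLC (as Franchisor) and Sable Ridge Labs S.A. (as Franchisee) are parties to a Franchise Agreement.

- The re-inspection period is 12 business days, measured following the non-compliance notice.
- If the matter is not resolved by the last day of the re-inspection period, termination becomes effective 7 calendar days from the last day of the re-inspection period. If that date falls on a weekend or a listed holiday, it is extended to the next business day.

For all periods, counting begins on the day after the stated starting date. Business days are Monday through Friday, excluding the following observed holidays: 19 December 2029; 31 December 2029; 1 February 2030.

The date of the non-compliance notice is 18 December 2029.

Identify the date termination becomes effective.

The last day of the re-inspection period: 12 business days after Tuesday, 18 December 2029, skipping weekends and the listed holidays on Dec 19, Dec 31 — Dec 20, Dec 21, Dec 24, Dec 25, …, Jan 3, Jan 4, Jan 7 — lands on Monday, 7 January 2030.
The date termination becomes effective: 7 January 2030 + 7 days = 14 January 2030. 14 January 2030 is a Monday and is not a listed holiday, so no roll-forward applies.

14 January 2030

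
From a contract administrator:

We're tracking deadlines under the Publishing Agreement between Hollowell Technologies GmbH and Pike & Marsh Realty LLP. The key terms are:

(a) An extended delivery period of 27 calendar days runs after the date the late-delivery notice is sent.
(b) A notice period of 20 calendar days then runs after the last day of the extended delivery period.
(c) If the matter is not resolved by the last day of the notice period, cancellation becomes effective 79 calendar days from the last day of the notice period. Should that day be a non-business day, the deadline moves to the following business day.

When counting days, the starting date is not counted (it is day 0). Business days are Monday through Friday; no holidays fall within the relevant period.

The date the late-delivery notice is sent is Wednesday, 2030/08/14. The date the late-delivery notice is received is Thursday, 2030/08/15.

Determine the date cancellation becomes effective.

2030/12/18

Adding 27 calendar days to 2030/08/14 gives 2030/09/10, which is the last day of the extended delivery period.
The last day of the notice period: 20 calendar days after 2030/09/10 is 2030/09/30.
Adding 79 calendar days to 2030/09/30 gives 2030/12/18, which is the date cancellation becomes effective. 2030/12/18 is a Wednesday, so no roll-forward applies.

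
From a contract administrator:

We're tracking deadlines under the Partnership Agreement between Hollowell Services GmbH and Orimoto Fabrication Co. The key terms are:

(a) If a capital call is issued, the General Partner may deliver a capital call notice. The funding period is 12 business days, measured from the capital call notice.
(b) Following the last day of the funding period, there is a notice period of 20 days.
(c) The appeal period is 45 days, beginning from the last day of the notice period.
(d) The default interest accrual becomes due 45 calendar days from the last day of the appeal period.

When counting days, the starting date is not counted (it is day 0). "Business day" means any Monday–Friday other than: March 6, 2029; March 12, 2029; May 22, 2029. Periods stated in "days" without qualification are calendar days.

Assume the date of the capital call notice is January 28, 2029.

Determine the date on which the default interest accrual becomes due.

From Sunday, January 28, 2029, 12 business days (Jan 29, Jan 30, Jan 31, Feb 1, …, Feb 9, Feb 12, Feb 13, skipping weekends) brings us to Tuesday, February 13, 2029, which is the last day of the funding period.
The last day of the notice period: 20 calendar days after February 13, 2029 is March 5, 2029.
The last day of the appeal period: 45 calendar days after March 5, 2029 is April 19, 2029.
The date on which the default interest accrual becomes due: April 19, 2029 + 45 days = June 3, 2029.

June 3, 2029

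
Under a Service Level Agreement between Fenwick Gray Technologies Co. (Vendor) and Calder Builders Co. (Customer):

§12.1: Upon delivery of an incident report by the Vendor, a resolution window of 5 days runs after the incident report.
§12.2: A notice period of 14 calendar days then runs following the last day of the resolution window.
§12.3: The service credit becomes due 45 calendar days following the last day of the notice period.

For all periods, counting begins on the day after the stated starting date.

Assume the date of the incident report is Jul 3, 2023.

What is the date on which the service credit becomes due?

Sep 5, 2023

Adding 5 calendar days to Jul 3, 2023 gives Jul 8, 2023, which is the last day of the resolution window.
The last day of the notice period: 14 calendar days after Jul 8, 2023 is Jul 22, 2023.
The date on which the service credit becomes due: 45 calendar days after Jul 22, 2023 is Sep 5, 2023.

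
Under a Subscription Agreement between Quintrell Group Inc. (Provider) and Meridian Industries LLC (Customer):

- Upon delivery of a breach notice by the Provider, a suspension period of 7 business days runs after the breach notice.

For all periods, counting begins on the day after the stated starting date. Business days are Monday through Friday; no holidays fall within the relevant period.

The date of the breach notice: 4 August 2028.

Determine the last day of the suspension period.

15 August 2028

The last day of the suspension period: 7 business days after Friday, 4 August 2028, skipping weekends — Aug 7, Aug 8, Aug 9, Aug 10, Aug 11, Aug 14, Aug 15 — lands on Tuesday, 15 August 2028.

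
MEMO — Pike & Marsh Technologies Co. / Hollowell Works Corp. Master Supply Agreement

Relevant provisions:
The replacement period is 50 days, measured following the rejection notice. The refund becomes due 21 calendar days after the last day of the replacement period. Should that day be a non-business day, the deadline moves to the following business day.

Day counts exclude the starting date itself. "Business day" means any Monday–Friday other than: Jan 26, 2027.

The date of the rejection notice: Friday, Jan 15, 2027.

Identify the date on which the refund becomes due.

The last day of the replacement period: Jan 15, 2027 + 50 days = Mar 6, 2027.
The date on which the refund becomes due: 21 calendar days after Mar 6, 2027 is Mar 27, 2027. That falls on a Saturday, so it rolls to the next business day, Monday, Mar 29, 2027.

Mar 29, 2027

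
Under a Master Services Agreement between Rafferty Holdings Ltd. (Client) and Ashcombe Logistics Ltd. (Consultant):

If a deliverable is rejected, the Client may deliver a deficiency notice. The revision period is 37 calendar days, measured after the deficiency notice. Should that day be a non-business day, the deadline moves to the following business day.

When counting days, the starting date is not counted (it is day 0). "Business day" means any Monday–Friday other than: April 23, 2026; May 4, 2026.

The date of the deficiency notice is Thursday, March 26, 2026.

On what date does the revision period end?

Adding 37 calendar days to March 26, 2026 gives May 2, 2026, which is the last day of the revision period. That falls on a Saturday, so it rolls to the next business day, Tuesday, May 5, 2026.

May 5, 2026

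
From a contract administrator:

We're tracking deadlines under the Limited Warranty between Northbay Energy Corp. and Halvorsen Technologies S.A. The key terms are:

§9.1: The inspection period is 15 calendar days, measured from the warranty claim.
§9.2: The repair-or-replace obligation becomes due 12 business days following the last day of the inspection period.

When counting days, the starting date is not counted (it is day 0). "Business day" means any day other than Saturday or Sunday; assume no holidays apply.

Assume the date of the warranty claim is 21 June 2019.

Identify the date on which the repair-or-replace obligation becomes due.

23 July 2019

The last day of the inspection period: 21 June 2019 + 15 days = 6 July 2019.
The date on which the repair-or-replace obligation becomes due: 12 business days after Saturday, 6 July 2019, skipping weekends — Jul 8, Jul 9, Jul 10, Jul 11, …, Jul 19, Jul 22, Jul 23 — lands on Tuesday, 23 July 2019.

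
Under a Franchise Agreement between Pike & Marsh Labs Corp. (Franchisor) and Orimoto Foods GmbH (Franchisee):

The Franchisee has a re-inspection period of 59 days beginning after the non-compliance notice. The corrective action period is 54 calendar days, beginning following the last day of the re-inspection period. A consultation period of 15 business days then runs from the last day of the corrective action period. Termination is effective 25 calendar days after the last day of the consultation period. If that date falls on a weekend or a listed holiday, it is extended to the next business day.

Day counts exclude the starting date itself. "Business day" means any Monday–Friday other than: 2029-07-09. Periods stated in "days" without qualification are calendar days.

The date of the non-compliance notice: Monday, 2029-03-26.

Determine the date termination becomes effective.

2029-09-03

Adding 59 calendar days to 2029-03-26 gives 2029-05-24, which is the last day of the re-inspection period.
The last day of the corrective action period: 54 calendar days after 2029-05-24 is 2029-07-17.
The last day of the consultation period: counting 15 business days from Tuesday, 2029-07-17 (Jul 18, Jul 19, Jul 20, Jul 23, …, Aug 3, Aug 6, Aug 7, skipping weekends) reaches Tuesday, 2029-08-07.
The date termination becomes effective: 2029-08-07 + 25 days = 2029-09-01. That falls on a Saturday, so it rolls to the next business day, Monday, 2029-09-03.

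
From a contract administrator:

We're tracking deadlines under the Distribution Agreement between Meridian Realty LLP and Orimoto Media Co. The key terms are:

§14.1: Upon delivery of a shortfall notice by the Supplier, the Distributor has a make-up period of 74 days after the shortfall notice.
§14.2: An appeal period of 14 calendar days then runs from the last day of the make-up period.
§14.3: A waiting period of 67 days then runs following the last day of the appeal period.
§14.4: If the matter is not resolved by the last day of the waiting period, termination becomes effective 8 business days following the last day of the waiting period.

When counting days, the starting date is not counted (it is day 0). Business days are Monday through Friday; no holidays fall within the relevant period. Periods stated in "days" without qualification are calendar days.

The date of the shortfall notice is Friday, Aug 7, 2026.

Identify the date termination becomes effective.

Adding 74 calendar days to Aug 7, 2026 gives Oct 20, 2026, which is the last day of the make-up period.
Adding 14 calendar days to Oct 20, 2026 gives Nov 3, 2026, which is the last day of the appeal period.
The last day of the waiting period: 67 calendar days after Nov 3, 2026 is Jan 9, 2027.
The date termination becomes effective: 8 business days after Saturday, Jan 9, 2027, skipping weekends — Jan 11, Jan 12, Jan 13, Jan 14, Jan 15, Jan 18, Jan 19, Jan 20 — lands on Wednesday, Jan 20, 2027.

Jan 20, 2027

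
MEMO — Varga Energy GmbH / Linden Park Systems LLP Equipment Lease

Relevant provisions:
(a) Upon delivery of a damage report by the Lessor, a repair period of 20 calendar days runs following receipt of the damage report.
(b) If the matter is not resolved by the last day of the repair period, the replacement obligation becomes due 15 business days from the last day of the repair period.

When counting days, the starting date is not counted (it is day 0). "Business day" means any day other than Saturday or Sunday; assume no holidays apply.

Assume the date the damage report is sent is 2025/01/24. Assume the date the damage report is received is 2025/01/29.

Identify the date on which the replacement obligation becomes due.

Adding 20 calendar days to 2025/01/29 gives 2025/02/18, which is the last day of the repair period.
The date on which the replacement obligation becomes due: 15 business days after Tuesday, 2025/02/18, skipping weekends — Feb 19, Feb 20, Feb 21, Feb 24, …, Mar 7, Mar 10, Mar 11 — lands on Tuesday, 2025/03/11.

2025/03/11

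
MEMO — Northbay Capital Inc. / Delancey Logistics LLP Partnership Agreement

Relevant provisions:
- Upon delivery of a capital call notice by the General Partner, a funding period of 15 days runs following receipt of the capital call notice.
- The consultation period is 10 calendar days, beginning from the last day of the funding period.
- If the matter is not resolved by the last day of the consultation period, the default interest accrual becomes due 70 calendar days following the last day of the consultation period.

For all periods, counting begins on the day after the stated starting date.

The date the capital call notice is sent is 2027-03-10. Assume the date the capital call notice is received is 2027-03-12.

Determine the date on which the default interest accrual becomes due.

2027-06-15

The last day of the funding period: 15 calendar days after 2027-03-12 is 2027-03-27.
The last day of the consultation period: 10 calendar days after 2027-03-27 is 2027-04-06.
The date on which the default interest accrual becomes due: 2027-04-06 + 70 days = 2027-06-15.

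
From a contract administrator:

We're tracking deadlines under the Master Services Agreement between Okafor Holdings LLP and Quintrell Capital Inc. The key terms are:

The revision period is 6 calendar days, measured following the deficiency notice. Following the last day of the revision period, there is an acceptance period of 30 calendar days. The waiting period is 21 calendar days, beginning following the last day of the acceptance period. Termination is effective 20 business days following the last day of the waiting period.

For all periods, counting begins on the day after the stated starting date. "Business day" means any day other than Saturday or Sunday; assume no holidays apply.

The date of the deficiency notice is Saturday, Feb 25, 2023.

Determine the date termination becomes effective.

The last day of the revision period: Feb 25, 2023 + 6 days = Mar 3, 2023.
The last day of the acceptance period: Mar 3, 2023 + 30 days = Apr 2, 2023.
The last day of the waiting period: Apr 2, 2023 + 21 days = Apr 23, 2023.
The date termination becomes effective: counting 20 business days from Sunday, Apr 23, 2023 (Apr 24, Apr 25, Apr 26, Apr 27, …, May 17, May 18, May 19, skipping weekends) reaches Friday, May 19, 2023.

May 19, 2023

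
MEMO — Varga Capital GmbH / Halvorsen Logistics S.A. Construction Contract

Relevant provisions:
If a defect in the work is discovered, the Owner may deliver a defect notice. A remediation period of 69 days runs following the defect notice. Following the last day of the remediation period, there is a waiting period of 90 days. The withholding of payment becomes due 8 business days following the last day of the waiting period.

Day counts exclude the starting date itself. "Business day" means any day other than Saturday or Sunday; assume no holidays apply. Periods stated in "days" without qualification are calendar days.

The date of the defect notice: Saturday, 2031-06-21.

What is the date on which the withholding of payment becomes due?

2031-12-09

Adding 69 calendar days to 2031-06-21 gives 2031-08-29, which is the last day of the remediation period.
The last day of the waiting period: 2031-08-29 + 90 days = 2031-11-27.
From Thursday, 2031-11-27, 8 business days (Nov 28, Dec 1, Dec 2, Dec 3, Dec 4, Dec 5, Dec 8, Dec 9, skipping weekends) brings us to Tuesday, 2031-12-09, which is the date on which the withholding of payment becomes due.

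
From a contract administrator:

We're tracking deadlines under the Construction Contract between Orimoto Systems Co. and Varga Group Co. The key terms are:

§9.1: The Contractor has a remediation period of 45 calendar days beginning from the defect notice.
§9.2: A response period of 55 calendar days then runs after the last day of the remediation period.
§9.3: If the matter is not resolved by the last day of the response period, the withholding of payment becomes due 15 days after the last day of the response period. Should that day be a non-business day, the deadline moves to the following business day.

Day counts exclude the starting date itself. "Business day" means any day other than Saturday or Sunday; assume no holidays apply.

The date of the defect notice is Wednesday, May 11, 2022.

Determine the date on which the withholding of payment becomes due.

The last day of the remediation period: May 11, 2022 + 45 days = Jun 25, 2022.
The last day of the response period: 55 calendar days after Jun 25, 2022 is Aug 19, 2022.
The date on which the withholding of payment becomes due: 15 calendar days after Aug 19, 2022 is Sep 3, 2022. That falls on a Saturday, so it rolls to the next business day, Monday, Sep 5, 2022.

Sep 5, 2022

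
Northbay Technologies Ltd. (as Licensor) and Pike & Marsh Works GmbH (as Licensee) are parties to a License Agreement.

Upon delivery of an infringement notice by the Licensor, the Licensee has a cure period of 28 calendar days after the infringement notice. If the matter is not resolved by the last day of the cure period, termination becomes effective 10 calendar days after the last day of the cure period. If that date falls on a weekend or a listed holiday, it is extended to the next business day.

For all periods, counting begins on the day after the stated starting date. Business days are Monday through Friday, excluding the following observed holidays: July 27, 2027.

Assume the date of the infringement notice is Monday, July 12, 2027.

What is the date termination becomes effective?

The last day of the cure period: July 12, 2027 + 28 days = August 9, 2027.
Adding 10 calendar days to August 9, 2027 gives August 19, 2027, which is the date termination becomes effective. August 19, 2027 is a Thursday and is not a listed holiday, so no roll-forward applies.

August 19, 2027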